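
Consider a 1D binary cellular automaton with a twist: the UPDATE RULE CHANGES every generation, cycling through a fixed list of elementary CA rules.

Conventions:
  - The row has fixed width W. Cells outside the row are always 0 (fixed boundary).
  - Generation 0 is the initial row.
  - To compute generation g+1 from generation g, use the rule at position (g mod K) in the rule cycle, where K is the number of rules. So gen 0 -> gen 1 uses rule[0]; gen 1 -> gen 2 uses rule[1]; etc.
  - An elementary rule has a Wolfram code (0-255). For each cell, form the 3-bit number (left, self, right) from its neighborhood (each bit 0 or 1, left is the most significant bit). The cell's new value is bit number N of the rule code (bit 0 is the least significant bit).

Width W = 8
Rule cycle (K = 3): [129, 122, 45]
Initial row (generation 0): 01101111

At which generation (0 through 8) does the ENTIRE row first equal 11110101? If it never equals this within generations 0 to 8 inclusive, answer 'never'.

Gen 0: 01101111
Gen 1 (rule 129): 00000110
Gen 2 (rule 122): 00001111
Gen 3 (rule 45): 11101000
Gen 4 (rule 129): 01000011
Gen 5 (rule 122): 10100111
Gen 6 (rule 45): 11100100
Gen 7 (rule 129): 01000001
Gen 8 (rule 122): 10100010

Answer: never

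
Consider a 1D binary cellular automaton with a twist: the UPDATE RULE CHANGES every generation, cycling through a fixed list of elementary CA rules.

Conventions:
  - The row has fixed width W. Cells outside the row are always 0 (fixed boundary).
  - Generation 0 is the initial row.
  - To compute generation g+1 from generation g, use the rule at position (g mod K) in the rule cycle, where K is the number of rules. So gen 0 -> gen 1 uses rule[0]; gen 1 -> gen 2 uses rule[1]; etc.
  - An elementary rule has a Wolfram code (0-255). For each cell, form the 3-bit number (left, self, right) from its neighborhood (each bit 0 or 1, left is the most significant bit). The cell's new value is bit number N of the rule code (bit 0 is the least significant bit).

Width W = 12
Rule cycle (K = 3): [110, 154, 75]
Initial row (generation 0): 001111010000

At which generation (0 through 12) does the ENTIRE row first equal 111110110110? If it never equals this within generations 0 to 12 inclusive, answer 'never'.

Gen 0: 001111010000
Gen 1 (rule 110): 011001110000
Gen 2 (rule 154): 110111101000
Gen 3 (rule 75): 110100100011
Gen 4 (rule 110): 111101100111
Gen 5 (rule 154): 111001011110
Gen 6 (rule 75): 101010010010
Gen 7 (rule 110): 111110110110
Gen 8 (rule 154): 111100100101
Gen 9 (rule 75): 100101001000
Gen 10 (rule 110): 101111011000
Gen 11 (rule 154): 001110010100
Gen 12 (rule 75): 111010100001

Answer: 7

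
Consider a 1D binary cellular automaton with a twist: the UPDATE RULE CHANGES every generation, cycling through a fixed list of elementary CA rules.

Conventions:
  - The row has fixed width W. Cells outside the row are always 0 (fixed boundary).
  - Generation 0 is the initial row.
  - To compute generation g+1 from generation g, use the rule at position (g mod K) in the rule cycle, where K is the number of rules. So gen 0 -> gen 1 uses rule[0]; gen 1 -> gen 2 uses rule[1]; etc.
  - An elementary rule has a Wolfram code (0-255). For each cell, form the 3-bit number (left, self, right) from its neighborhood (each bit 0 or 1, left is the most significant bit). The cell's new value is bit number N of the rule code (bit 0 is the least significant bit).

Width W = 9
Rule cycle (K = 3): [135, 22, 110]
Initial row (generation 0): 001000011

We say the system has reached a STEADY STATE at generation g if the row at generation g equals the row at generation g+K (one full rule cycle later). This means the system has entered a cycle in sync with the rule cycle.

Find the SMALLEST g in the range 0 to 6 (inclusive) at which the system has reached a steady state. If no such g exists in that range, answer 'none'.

Gen 0: 001000011
Gen 1 (rule 135): 111011100
Gen 2 (rule 22): 000000010
Gen 3 (rule 110): 000000110
Gen 4 (rule 135): 111111000
Gen 5 (rule 22): 000000100
Gen 6 (rule 110): 000001100
Gen 7 (rule 135): 111110001
Gen 8 (rule 22): 000001011
Gen 9 (rule 110): 000011111

Answer: none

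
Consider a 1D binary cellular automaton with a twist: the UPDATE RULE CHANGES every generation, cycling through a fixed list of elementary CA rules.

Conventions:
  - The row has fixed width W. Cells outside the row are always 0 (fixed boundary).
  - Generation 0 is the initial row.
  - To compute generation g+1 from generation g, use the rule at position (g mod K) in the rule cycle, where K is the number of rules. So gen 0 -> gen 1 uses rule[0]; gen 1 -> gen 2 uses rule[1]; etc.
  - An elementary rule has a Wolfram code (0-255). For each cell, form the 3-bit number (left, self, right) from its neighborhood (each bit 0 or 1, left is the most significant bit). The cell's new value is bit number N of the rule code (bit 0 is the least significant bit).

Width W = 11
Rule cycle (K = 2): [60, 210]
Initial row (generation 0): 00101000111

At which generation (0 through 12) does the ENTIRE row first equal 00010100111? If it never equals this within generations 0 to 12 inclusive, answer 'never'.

Gen 0: 00101000111
Gen 1 (rule 60): 00111100100
Gen 2 (rule 210): 01011111010
Gen 3 (rule 60): 01110000111
Gen 4 (rule 210): 10111001011
Gen 5 (rule 60): 11100101110
Gen 6 (rule 210): 01111000111
Gen 7 (rule 60): 01000100100
Gen 8 (rule 210): 10101011010
Gen 9 (rule 60): 11111110111
Gen 10 (rule 210): 01111110011
Gen 11 (rule 60): 01000001010
Gen 12 (rule 210): 10100010001

Answer: never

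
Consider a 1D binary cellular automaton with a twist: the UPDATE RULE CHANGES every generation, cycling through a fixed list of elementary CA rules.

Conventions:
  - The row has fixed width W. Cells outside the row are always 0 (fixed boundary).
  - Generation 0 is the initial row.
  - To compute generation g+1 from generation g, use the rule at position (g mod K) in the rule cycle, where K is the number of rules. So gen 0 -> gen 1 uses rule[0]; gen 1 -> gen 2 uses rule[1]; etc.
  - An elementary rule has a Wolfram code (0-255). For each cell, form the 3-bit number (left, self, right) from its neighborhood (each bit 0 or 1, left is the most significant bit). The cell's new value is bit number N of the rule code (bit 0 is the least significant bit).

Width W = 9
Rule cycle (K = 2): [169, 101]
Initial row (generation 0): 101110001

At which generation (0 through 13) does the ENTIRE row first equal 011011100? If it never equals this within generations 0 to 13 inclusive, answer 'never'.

Answer: 9

Derivation:
Gen 0: 101110001
Gen 1 (rule 169): 011100100
Gen 2 (rule 101): 000100101
Gen 3 (rule 169): 110000010
Gen 4 (rule 101): 010111010
Gen 5 (rule 169): 001110100
Gen 6 (rule 101): 100011101
Gen 7 (rule 169): 001011010
Gen 8 (rule 101): 101101110
Gen 9 (rule 169): 011011100
Gen 10 (rule 101): 001100101
Gen 11 (rule 169): 101000010
Gen 12 (rule 101): 111011010
Gen 13 (rule 169): 110110100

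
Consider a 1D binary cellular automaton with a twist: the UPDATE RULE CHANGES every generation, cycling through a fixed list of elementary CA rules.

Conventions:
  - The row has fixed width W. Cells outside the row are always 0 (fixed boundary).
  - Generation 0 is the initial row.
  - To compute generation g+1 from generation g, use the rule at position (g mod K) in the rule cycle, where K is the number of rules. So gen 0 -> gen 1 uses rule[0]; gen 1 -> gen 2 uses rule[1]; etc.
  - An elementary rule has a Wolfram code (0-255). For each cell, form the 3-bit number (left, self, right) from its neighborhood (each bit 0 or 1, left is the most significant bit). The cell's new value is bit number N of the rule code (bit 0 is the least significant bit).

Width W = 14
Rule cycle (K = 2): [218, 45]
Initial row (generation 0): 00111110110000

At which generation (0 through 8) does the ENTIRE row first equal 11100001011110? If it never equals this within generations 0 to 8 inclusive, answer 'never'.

Gen 0: 00111110110000
Gen 1 (rule 218): 01111110111000
Gen 2 (rule 45): 01000001100011
Gen 3 (rule 218): 10100011110111
Gen 4 (rule 45): 11101010001100
Gen 5 (rule 218): 11100001011110
Gen 6 (rule 45): 10001101110000
Gen 7 (rule 218): 01011101111000
Gen 8 (rule 45): 01110011000011

Answer: 5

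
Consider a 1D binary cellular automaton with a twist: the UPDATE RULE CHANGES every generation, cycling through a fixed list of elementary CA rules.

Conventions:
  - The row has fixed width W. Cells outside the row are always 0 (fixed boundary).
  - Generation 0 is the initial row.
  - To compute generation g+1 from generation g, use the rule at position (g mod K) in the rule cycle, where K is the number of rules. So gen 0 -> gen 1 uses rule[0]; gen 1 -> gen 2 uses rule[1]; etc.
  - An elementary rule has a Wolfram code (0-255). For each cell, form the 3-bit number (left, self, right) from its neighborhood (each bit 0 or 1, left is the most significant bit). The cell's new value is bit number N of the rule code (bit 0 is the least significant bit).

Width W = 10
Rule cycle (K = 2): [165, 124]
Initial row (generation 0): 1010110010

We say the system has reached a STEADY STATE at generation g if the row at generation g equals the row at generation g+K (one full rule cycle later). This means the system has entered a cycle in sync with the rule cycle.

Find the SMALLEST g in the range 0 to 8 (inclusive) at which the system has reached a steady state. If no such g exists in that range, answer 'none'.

Gen 0: 1010110010
Gen 1 (rule 165): 1111000010
Gen 2 (rule 124): 1001100011
Gen 3 (rule 165): 1000001000
Gen 4 (rule 124): 1100001100
Gen 5 (rule 165): 0001100001
Gen 6 (rule 124): 0001110001
Gen 7 (rule 165): 1100100101
Gen 8 (rule 124): 1110110111
Gen 9 (rule 165): 0101001010
Gen 10 (rule 124): 0111101111

Answer: none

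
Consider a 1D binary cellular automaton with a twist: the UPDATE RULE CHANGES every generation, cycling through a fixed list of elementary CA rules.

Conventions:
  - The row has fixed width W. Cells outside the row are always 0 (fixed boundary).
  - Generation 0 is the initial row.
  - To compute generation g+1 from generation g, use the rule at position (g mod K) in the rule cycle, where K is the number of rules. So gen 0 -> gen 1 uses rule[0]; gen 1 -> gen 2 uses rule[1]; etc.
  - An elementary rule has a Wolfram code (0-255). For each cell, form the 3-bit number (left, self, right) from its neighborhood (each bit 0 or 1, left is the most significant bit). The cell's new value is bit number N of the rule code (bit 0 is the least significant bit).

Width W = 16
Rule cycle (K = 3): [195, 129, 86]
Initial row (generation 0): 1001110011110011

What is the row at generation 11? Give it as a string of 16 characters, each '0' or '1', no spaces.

Gen 0: 1001110011110011
Gen 1 (rule 195): 0010110101110101
Gen 2 (rule 129): 1000000000100000
Gen 3 (rule 86): 1100000001110000
Gen 4 (rule 195): 0101111110110111
Gen 5 (rule 129): 0000111100000010
Gen 6 (rule 86): 0001000110000111
Gen 7 (rule 195): 1110011010111011
Gen 8 (rule 129): 0100000000010000
Gen 9 (rule 86): 1110000000111000
Gen 10 (rule 195): 0110111111011011
Gen 11 (rule 129): 0000011110000000

Answer: 0000011110000000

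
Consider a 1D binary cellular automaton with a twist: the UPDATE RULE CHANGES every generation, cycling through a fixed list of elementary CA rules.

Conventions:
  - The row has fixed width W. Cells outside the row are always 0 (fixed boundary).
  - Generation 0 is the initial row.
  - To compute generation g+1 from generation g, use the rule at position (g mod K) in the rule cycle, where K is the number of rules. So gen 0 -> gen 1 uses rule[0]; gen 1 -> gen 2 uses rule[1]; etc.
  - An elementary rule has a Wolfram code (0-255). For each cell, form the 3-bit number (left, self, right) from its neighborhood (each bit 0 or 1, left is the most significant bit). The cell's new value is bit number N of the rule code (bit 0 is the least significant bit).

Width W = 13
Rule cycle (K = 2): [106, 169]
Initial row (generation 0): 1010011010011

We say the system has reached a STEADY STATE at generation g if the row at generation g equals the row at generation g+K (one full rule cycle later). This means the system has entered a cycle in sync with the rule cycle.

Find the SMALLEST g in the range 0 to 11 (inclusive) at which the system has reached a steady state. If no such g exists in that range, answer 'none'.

Answer: none

Derivation:
Gen 0: 1010011010011
Gen 1 (rule 106): 0100111100111
Gen 2 (rule 169): 0000111000110
Gen 3 (rule 106): 0001101001110
Gen 4 (rule 169): 1101010001100
Gen 5 (rule 106): 1110100011100
Gen 6 (rule 169): 1101001011001
Gen 7 (rule 106): 1110010111010
Gen 8 (rule 169): 1100001110100
Gen 9 (rule 106): 1100011011000
Gen 10 (rule 169): 1001010110011
Gen 11 (rule 106): 0010101110111
Gen 12 (rule 169): 1001011101110
Gen 13 (rule 106): 0010110111010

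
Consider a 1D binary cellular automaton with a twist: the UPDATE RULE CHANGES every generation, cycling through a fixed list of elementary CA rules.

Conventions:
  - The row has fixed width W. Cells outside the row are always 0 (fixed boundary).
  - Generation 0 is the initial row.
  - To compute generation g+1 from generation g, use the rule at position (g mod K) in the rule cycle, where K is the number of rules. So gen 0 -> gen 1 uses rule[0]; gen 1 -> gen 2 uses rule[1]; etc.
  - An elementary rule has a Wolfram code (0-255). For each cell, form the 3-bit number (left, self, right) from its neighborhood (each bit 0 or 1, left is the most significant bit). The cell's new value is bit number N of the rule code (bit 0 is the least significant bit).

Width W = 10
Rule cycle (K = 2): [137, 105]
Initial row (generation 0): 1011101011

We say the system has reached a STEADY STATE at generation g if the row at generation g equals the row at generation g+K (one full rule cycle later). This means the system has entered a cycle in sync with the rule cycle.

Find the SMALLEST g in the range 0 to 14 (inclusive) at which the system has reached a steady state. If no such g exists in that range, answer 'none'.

Gen 0: 1011101011
Gen 1 (rule 137): 0011000010
Gen 2 (rule 105): 1011011000
Gen 3 (rule 137): 0010010011
Gen 4 (rule 105): 1000000011
Gen 5 (rule 137): 0011111010
Gen 6 (rule 105): 1010001100
Gen 7 (rule 137): 0000101001
Gen 8 (rule 105): 1110010000
Gen 9 (rule 137): 1100000111
Gen 10 (rule 105): 1101110101
Gen 11 (rule 137): 1001100000
Gen 12 (rule 105): 0001101111
Gen 13 (rule 137): 1101001110
Gen 14 (rule 105): 1110001010
Gen 15 (rule 137): 1100100000
Gen 16 (rule 105): 1100001111

Answer: none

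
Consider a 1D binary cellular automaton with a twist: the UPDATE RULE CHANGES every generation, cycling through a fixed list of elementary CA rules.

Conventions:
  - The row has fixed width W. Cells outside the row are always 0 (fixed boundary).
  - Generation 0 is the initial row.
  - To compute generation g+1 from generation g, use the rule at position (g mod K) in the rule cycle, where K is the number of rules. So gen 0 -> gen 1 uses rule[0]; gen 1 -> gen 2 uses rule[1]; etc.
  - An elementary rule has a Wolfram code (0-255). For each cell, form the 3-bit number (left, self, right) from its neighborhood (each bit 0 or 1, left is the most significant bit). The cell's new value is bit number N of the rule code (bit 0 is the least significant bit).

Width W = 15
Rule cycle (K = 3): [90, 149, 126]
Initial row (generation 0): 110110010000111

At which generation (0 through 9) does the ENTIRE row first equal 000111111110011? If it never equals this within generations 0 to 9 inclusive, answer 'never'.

Gen 0: 110110010000111
Gen 1 (rule 90): 110111101001101
Gen 2 (rule 149): 000011001100001
Gen 3 (rule 126): 000111111110011
Gen 4 (rule 90): 001100000011111
Gen 5 (rule 149): 100011111001110
Gen 6 (rule 126): 110110001111011
Gen 7 (rule 90): 110111011001011
Gen 8 (rule 149): 000010000101000
Gen 9 (rule 126): 000111001111100

Answer: 3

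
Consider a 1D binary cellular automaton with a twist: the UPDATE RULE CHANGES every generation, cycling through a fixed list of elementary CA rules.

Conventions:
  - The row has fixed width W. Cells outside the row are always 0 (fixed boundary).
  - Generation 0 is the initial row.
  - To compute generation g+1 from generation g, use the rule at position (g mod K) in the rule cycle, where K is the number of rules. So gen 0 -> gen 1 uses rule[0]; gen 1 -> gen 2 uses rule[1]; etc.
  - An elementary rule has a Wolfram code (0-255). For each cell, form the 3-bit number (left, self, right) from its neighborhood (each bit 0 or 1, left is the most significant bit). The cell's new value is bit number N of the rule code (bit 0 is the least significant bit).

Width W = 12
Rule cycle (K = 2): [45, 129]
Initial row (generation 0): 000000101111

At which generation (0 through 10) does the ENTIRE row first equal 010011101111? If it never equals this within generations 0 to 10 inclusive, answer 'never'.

Gen 0: 000000101111
Gen 1 (rule 45): 111110111000
Gen 2 (rule 129): 011100010011
Gen 3 (rule 45): 010001010010
Gen 4 (rule 129): 000100000000
Gen 5 (rule 45): 110101111111
Gen 6 (rule 129): 000000111110
Gen 7 (rule 45): 111110100000
Gen 8 (rule 129): 011100001111
Gen 9 (rule 45): 010001101000
Gen 10 (rule 129): 000100000011

Answer: never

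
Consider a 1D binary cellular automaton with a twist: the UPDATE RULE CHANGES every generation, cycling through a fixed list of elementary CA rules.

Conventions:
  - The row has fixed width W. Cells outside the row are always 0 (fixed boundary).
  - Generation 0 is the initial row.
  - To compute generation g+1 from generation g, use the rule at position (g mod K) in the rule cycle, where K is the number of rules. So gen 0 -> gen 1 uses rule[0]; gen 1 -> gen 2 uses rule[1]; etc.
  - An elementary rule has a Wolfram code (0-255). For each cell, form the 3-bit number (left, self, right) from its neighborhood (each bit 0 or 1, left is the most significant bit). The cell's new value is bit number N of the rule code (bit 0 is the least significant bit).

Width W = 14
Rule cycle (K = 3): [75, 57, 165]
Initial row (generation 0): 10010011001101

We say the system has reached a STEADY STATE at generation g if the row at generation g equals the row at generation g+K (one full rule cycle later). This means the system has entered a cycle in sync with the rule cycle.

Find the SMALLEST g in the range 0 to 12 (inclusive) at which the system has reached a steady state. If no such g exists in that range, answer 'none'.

Answer: none

Derivation:
Gen 0: 10010011001101
Gen 1 (rule 75): 00100111011100
Gen 2 (rule 57): 10010100110011
Gen 3 (rule 165): 10011100000000
Gen 4 (rule 75): 00110101111111
Gen 5 (rule 57): 10101011000000
Gen 6 (rule 165): 11111100011111
Gen 7 (rule 75): 10000101110001
Gen 8 (rule 57): 01110011001100
Gen 9 (rule 165): 00100000000001
Gen 10 (rule 75): 11001111111110
Gen 11 (rule 57): 10101000000001
Gen 12 (rule 165): 11111011111101
Gen 13 (rule 75): 10001010000100
Gen 14 (rule 57): 01100101110011
Gen 15 (rule 165): 00000110100000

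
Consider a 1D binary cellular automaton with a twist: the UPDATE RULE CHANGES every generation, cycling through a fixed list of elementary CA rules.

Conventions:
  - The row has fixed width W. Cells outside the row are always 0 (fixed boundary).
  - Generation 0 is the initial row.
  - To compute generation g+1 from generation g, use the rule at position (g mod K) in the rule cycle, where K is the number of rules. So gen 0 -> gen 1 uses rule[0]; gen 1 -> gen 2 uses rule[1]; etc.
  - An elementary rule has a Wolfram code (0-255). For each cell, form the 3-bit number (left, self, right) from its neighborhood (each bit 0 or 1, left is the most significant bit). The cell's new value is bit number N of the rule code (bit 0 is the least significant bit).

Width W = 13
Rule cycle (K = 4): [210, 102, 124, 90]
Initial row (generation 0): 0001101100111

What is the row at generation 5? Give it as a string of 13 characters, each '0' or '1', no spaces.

Answer: 0001111000110

Derivation:
Gen 0: 0001101100111
Gen 1 (rule 210): 0010100111011
Gen 2 (rule 102): 0111101001101
Gen 3 (rule 124): 0100111101111
Gen 4 (rule 90): 1011100101001
Gen 5 (rule 210): 0001111000110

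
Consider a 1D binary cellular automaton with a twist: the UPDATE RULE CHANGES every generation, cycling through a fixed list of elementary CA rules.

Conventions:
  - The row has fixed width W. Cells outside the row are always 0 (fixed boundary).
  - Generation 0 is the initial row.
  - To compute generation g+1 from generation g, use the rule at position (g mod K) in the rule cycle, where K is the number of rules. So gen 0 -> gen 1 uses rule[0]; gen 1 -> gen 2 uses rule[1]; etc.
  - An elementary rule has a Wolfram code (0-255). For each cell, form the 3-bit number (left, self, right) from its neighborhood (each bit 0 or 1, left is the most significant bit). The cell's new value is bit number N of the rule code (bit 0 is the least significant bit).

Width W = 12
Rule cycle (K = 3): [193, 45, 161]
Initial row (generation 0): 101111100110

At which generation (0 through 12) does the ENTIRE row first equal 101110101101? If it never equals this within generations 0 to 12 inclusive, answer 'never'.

Gen 0: 101111100110
Gen 1 (rule 193): 000111100010
Gen 2 (rule 45): 110100001010
Gen 3 (rule 161): 001001100100
Gen 4 (rule 193): 100000100001
Gen 5 (rule 45): 101110101101
Gen 6 (rule 161): 010101010010
Gen 7 (rule 193): 000000000000
Gen 8 (rule 45): 111111111111
Gen 9 (rule 161): 011111111110
Gen 10 (rule 193): 001111111110
Gen 11 (rule 45): 101000000000
Gen 12 (rule 161): 010011111111

Answer: 5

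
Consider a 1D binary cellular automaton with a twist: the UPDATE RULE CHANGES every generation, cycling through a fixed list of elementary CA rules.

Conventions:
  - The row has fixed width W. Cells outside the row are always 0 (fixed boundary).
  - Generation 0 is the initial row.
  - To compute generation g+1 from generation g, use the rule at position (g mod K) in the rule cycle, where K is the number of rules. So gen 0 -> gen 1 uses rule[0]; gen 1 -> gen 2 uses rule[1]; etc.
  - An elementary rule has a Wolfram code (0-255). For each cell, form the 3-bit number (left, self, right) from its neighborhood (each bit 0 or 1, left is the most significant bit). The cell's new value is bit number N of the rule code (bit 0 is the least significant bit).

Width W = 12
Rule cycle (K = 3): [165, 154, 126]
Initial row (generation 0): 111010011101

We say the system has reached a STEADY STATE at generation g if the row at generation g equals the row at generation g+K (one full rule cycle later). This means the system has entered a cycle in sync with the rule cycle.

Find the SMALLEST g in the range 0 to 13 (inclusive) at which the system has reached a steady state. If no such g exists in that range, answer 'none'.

Answer: none

Derivation:
Gen 0: 111010011101
Gen 1 (rule 165): 010110001011
Gen 2 (rule 154): 100101010010
Gen 3 (rule 126): 111111111111
Gen 4 (rule 165): 011111111110
Gen 5 (rule 154): 111111111101
Gen 6 (rule 126): 100000000111
Gen 7 (rule 165): 101111110010
Gen 8 (rule 154): 001111101101
Gen 9 (rule 126): 011000111111
Gen 10 (rule 165): 000010011110
Gen 11 (rule 154): 000101111101
Gen 12 (rule 126): 001111000111
Gen 13 (rule 165): 100110010010
Gen 14 (rule 154): 011101101101
Gen 15 (rule 126): 110111111111
Gen 16 (rule 165): 001011111110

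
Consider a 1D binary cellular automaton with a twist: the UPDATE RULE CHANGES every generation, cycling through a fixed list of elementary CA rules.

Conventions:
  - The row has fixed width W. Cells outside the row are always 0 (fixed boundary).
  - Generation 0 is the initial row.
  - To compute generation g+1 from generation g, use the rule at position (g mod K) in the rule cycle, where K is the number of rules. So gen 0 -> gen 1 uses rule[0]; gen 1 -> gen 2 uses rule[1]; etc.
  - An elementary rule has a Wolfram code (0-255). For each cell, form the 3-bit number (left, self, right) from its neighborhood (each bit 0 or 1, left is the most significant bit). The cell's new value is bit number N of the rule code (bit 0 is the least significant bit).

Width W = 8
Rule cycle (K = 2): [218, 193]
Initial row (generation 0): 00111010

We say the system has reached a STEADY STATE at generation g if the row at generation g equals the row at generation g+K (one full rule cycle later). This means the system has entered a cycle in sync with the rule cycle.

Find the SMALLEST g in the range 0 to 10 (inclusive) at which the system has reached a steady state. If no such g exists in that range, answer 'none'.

Answer: 3

Derivation:
Gen 0: 00111010
Gen 1 (rule 218): 01111001
Gen 2 (rule 193): 00111000
Gen 3 (rule 218): 01111100
Gen 4 (rule 193): 00111101
Gen 5 (rule 218): 01111100
Gen 6 (rule 193): 00111101
Gen 7 (rule 218): 01111100
Gen 8 (rule 193): 00111101
Gen 9 (rule 218): 01111100
Gen 10 (rule 193): 00111101
Gen 11 (rule 218): 01111100
Gen 12 (rule 193): 00111101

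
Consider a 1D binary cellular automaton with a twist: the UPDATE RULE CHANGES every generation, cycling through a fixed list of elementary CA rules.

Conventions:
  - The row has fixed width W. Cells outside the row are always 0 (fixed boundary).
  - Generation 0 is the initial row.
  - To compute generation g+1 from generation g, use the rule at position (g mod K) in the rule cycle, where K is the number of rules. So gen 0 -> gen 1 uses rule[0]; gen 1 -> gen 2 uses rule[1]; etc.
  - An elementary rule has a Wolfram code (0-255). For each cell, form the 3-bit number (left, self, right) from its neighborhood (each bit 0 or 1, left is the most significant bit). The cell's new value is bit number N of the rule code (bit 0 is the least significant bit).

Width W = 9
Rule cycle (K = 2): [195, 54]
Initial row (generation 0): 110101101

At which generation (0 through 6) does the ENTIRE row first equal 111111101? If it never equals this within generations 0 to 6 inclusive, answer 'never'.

Gen 0: 110101101
Gen 1 (rule 195): 010000100
Gen 2 (rule 54): 111001110
Gen 3 (rule 195): 011010110
Gen 4 (rule 54): 100111001
Gen 5 (rule 195): 001011010
Gen 6 (rule 54): 011100111

Answer: never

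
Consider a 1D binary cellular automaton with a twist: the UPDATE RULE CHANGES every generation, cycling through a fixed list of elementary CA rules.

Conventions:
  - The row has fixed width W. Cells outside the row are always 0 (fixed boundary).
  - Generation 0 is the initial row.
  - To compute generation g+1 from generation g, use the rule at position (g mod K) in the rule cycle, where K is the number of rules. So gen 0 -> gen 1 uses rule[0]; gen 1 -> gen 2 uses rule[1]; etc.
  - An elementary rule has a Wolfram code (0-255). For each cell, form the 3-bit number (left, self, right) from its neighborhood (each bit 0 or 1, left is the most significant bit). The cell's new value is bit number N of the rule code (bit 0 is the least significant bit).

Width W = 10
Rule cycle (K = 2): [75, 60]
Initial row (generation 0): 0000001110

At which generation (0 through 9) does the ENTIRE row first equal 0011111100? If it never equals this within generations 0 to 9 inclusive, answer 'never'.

Gen 0: 0000001110
Gen 1 (rule 75): 1111111010
Gen 2 (rule 60): 1000000111
Gen 3 (rule 75): 0011111101
Gen 4 (rule 60): 0010000011
Gen 5 (rule 75): 1100111111
Gen 6 (rule 60): 1010100000
Gen 7 (rule 75): 0000001111
Gen 8 (rule 60): 0000001000
Gen 9 (rule 75): 1111110011

Answer: never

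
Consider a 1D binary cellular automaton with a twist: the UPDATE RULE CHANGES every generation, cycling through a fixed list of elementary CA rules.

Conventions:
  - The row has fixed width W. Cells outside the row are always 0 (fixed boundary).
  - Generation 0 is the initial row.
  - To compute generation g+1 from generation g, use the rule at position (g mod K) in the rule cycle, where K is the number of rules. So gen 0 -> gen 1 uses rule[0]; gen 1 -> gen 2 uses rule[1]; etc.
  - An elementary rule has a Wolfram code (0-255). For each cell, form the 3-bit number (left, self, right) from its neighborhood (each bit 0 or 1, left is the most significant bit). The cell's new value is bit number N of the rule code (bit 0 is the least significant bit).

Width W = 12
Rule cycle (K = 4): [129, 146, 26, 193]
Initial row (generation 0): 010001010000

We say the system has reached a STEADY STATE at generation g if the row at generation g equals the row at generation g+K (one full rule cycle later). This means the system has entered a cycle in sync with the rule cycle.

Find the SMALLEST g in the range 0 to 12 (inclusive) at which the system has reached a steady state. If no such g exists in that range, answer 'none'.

Gen 0: 010001010000
Gen 1 (rule 129): 000100000111
Gen 2 (rule 146): 001010001010
Gen 3 (rule 26): 010001010001
Gen 4 (rule 193): 000100000100
Gen 5 (rule 129): 110001110001
Gen 6 (rule 146): 001010101010
Gen 7 (rule 26): 010000000001
Gen 8 (rule 193): 000111111100
Gen 9 (rule 129): 110011111001
Gen 10 (rule 146): 001101110110
Gen 11 (rule 26): 011001000101
Gen 12 (rule 193): 001000010000
Gen 13 (rule 129): 100011000111
Gen 14 (rule 146): 010100101010
Gen 15 (rule 26): 100011000001
Gen 16 (rule 193): 001001011100

Answer: none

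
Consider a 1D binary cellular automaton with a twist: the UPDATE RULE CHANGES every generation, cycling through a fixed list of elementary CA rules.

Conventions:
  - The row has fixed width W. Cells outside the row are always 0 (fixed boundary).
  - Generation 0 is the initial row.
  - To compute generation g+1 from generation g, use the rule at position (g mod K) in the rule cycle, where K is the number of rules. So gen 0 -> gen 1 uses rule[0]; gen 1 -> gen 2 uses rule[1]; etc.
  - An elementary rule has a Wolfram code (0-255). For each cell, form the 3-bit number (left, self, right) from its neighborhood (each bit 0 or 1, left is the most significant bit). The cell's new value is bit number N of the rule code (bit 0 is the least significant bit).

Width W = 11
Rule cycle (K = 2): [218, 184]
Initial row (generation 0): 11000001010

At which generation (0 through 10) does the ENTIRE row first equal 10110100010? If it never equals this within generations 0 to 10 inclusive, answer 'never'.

Gen 0: 11000001010
Gen 1 (rule 218): 11100010001
Gen 2 (rule 184): 11010001000
Gen 3 (rule 218): 11001010100
Gen 4 (rule 184): 10100101010
Gen 5 (rule 218): 00011000001
Gen 6 (rule 184): 00010100000
Gen 7 (rule 218): 00100010000
Gen 8 (rule 184): 00010001000
Gen 9 (rule 218): 00101010100
Gen 10 (rule 184): 00010101010

Answer: never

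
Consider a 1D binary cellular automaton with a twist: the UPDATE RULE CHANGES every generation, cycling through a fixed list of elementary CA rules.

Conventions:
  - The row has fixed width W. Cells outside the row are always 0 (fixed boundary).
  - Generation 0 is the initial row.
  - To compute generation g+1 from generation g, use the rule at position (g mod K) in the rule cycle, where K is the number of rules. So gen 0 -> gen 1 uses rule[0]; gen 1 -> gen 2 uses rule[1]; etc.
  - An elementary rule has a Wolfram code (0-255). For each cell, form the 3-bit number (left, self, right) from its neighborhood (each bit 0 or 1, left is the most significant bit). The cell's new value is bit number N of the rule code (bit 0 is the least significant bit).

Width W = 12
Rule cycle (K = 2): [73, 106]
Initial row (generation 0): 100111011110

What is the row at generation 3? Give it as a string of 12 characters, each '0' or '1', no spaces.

Gen 0: 100111011110
Gen 1 (rule 73): 000101010010
Gen 2 (rule 106): 001010100100
Gen 3 (rule 73): 100000000001

Answer: 100000000001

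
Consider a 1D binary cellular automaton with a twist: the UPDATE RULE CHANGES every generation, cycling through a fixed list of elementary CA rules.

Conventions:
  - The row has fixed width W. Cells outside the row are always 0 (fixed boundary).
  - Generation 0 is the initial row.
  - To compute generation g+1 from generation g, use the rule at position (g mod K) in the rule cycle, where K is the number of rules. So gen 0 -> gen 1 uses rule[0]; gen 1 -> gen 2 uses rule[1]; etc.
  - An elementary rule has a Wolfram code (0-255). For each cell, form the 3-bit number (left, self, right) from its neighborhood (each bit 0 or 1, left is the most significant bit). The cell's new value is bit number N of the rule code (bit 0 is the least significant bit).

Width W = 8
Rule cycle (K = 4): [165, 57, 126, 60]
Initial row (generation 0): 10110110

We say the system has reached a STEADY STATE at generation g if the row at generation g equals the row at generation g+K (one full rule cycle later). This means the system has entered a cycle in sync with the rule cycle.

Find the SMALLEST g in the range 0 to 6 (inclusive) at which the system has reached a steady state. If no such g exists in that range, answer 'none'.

Gen 0: 10110110
Gen 1 (rule 165): 11001000
Gen 2 (rule 57): 10100111
Gen 3 (rule 126): 11111101
Gen 4 (rule 60): 10000011
Gen 5 (rule 165): 10111000
Gen 6 (rule 57): 01100111
Gen 7 (rule 126): 11111101
Gen 8 (rule 60): 10000011
Gen 9 (rule 165): 10111000
Gen 10 (rule 57): 01100111

Answer: 3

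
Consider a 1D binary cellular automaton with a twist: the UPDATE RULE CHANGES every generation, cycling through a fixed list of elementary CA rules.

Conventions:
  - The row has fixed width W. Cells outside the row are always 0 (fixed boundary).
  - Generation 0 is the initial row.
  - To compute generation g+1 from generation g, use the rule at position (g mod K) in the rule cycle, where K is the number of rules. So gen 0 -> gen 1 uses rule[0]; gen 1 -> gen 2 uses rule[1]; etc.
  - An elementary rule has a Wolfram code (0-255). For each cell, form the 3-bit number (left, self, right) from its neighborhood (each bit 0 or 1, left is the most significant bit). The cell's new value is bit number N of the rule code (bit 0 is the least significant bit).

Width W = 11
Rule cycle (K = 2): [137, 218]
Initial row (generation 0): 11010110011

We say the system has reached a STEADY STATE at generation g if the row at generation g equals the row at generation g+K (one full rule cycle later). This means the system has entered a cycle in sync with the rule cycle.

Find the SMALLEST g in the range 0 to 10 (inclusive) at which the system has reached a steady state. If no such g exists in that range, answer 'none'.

Answer: 6

Derivation:
Gen 0: 11010110011
Gen 1 (rule 137): 10000100010
Gen 2 (rule 218): 01001010101
Gen 3 (rule 137): 00000000000
Gen 4 (rule 218): 00000000000
Gen 5 (rule 137): 11111111111
Gen 6 (rule 218): 11111111111
Gen 7 (rule 137): 11111111110
Gen 8 (rule 218): 11111111111
Gen 9 (rule 137): 11111111110
Gen 10 (rule 218): 11111111111
Gen 11 (rule 137): 11111111110
Gen 12 (rule 218): 11111111111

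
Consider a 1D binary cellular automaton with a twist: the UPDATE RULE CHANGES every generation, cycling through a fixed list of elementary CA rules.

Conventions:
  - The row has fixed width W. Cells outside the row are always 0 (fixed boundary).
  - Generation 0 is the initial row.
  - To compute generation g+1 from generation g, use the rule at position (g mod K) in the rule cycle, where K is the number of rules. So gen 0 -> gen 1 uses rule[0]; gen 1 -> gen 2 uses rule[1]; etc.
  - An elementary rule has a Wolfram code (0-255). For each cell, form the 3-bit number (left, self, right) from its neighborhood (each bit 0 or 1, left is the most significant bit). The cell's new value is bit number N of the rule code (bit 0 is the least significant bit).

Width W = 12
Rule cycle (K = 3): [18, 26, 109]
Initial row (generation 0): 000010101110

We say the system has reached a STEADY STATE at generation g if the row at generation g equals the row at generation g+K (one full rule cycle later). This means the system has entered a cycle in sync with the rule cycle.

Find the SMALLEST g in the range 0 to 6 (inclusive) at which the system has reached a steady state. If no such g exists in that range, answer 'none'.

Gen 0: 000010101110
Gen 1 (rule 18): 000100000001
Gen 2 (rule 26): 001010000010
Gen 3 (rule 109): 101110111010
Gen 4 (rule 18): 000000000001
Gen 5 (rule 26): 000000000010
Gen 6 (rule 109): 111111111010
Gen 7 (rule 18): 000000000001
Gen 8 (rule 26): 000000000010
Gen 9 (rule 109): 111111111010

Answer: 4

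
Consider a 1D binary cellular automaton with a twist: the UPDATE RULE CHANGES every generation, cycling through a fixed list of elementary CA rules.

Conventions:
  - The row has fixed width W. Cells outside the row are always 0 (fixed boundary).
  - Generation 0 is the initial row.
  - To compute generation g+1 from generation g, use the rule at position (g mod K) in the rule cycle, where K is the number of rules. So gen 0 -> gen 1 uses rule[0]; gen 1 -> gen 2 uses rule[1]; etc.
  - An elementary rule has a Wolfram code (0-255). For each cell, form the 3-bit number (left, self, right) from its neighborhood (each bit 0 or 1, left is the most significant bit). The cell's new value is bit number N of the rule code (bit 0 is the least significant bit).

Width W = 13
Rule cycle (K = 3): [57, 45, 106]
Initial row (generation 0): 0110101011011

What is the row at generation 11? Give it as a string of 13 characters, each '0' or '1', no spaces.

Gen 0: 0110101011011
Gen 1 (rule 57): 0101010110110
Gen 2 (rule 45): 0111111101100
Gen 3 (rule 106): 1100000111100
Gen 4 (rule 57): 1011110100011
Gen 5 (rule 45): 1110001101010
Gen 6 (rule 106): 1010011110100
Gen 7 (rule 57): 0101010001011
Gen 8 (rule 45): 0111110101110
Gen 9 (rule 106): 1100011011010
Gen 10 (rule 57): 1011010110101
Gen 11 (rule 45): 1110111101111

Answer: 1110111101111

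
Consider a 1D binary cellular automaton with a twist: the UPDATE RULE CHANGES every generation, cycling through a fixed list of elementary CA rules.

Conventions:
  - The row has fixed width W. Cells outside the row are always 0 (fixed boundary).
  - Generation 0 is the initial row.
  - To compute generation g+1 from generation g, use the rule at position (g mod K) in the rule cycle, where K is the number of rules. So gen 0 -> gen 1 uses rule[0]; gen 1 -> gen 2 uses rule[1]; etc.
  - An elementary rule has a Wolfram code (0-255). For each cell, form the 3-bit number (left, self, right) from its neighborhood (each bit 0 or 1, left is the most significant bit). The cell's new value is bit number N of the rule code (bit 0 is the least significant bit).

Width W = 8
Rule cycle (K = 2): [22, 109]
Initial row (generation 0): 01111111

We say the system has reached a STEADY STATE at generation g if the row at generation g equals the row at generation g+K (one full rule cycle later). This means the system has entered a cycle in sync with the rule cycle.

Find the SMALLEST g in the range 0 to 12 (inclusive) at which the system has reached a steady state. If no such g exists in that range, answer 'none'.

Gen 0: 01111111
Gen 1 (rule 22): 10000000
Gen 2 (rule 109): 10111111
Gen 3 (rule 22): 10000000
Gen 4 (rule 109): 10111111
Gen 5 (rule 22): 10000000
Gen 6 (rule 109): 10111111
Gen 7 (rule 22): 10000000
Gen 8 (rule 109): 10111111
Gen 9 (rule 22): 10000000
Gen 10 (rule 109): 10111111
Gen 11 (rule 22): 10000000
Gen 12 (rule 109): 10111111
Gen 13 (rule 22): 10000000
Gen 14 (rule 109): 10111111

Answer: 1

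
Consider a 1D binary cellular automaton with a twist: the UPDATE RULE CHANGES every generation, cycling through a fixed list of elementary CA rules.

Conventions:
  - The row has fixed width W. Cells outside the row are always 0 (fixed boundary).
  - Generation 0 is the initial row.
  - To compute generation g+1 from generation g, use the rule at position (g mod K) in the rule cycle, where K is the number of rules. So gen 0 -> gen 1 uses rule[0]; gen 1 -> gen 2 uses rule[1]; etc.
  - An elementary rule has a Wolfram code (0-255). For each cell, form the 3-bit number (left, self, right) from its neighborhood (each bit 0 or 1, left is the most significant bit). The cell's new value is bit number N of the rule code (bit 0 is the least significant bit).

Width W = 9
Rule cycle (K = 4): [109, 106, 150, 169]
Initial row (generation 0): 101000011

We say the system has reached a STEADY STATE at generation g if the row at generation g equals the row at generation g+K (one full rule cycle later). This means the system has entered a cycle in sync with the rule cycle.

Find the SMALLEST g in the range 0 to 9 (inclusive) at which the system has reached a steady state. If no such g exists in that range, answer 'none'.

Gen 0: 101000011
Gen 1 (rule 109): 111011011
Gen 2 (rule 106): 101111111
Gen 3 (rule 150): 100111110
Gen 4 (rule 169): 000111100
Gen 5 (rule 109): 110100101
Gen 6 (rule 106): 111001010
Gen 7 (rule 150): 010111011
Gen 8 (rule 169): 001110110
Gen 9 (rule 109): 101011110
Gen 10 (rule 106): 010110010
Gen 11 (rule 150): 110001111
Gen 12 (rule 169): 100101110
Gen 13 (rule 109): 100111010

Answer: none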